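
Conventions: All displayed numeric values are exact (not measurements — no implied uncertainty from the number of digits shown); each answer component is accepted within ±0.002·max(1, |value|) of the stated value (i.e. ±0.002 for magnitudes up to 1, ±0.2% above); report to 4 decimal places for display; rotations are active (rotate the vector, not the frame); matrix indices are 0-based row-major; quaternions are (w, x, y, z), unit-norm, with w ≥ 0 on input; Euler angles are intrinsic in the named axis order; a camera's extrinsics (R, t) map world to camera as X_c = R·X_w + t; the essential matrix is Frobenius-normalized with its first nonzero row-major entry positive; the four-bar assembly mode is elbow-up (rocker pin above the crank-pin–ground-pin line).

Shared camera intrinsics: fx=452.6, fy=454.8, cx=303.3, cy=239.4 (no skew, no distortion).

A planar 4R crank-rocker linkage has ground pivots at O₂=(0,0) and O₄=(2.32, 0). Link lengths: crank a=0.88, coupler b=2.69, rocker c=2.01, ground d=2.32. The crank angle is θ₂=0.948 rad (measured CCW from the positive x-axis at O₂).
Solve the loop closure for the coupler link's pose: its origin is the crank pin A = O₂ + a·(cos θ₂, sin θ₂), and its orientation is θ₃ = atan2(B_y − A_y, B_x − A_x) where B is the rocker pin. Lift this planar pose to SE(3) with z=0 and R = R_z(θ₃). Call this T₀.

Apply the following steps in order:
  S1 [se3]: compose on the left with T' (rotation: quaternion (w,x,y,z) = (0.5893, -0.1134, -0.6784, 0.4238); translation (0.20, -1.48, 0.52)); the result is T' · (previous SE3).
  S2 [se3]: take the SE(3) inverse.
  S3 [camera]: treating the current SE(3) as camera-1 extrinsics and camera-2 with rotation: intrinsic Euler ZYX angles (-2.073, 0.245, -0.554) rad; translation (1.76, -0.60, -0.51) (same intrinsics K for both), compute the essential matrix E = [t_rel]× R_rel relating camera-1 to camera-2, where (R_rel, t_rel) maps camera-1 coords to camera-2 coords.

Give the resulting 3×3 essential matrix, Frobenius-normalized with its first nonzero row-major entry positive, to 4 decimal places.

source (fourbar_fk): coupler pose = R=[0.8943 -0.4476 0.0000; 0.4476 0.8943 0.0000; 0.0000 0.0000 1.0000], t=(0.5133, 0.7148, 0.0000)
after S1 (compose_se3): R=[-0.4048 -0.1839 -0.8957; 0.8596 0.2576 -0.4414; 0.3119 -0.9486 0.0538], t=(-0.1906, -0.7050, 0.3745)
after S2 (invert_se3): R=[-0.4048 0.8596 0.3119; -0.1839 0.2576 -0.9486; -0.8957 -0.4414 0.0538], t=(0.4120, 0.5018, -0.5021)
after S3 (essential): [0.0201 0.1139 -0.1758; 0.1535 0.5821 -0.3207; 0.1538 0.3226 0.6023]

matrix = [0.0201 0.1139 -0.1758; 0.1535 0.5821 -0.3207; 0.1538 0.3226 0.6023]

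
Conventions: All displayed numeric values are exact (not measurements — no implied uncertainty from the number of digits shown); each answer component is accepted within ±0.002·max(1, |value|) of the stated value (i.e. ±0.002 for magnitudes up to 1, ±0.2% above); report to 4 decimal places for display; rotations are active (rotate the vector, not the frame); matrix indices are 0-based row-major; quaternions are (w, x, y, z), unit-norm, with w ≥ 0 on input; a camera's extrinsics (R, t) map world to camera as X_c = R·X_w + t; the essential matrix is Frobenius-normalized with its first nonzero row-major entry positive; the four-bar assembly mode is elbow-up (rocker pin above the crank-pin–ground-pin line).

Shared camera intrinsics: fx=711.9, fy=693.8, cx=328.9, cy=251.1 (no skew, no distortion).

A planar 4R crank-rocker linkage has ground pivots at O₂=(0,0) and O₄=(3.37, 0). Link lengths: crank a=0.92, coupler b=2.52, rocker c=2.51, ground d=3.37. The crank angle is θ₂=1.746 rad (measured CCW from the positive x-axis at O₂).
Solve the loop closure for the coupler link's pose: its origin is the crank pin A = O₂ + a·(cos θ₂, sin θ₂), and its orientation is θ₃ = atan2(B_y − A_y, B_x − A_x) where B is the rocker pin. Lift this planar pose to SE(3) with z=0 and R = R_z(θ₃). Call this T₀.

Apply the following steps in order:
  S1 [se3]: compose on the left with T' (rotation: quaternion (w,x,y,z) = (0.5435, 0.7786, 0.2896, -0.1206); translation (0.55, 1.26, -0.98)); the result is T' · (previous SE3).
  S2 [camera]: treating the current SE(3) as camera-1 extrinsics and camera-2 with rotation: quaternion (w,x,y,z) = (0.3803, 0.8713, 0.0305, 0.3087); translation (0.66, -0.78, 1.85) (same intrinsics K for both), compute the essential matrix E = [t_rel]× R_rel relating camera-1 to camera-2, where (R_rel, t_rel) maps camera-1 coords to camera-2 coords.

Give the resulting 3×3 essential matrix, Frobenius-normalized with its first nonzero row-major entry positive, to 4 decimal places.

matrix = [0.3547 0.5279 0.3077; -0.3095 0.1300 0.1874; -0.5047 0.1629 0.2677]

source (fourbar_fk): coupler pose = R=[0.8741 -0.4858 0.0000; 0.4858 0.8741 0.0000; 0.0000 0.0000 1.0000], t=(-0.1604, 0.9059, 0.0000)
after S1 (compose_se3): R=[0.9848 0.1186 0.1270; 0.1623 -0.3665 -0.9162; -0.0621 0.9228 -0.3801], t=(0.9485, 0.9899, -0.1960)
after S2 (essential): [0.3547 0.5279 0.3077; -0.3095 0.1300 0.1874; -0.5047 0.1629 0.2677]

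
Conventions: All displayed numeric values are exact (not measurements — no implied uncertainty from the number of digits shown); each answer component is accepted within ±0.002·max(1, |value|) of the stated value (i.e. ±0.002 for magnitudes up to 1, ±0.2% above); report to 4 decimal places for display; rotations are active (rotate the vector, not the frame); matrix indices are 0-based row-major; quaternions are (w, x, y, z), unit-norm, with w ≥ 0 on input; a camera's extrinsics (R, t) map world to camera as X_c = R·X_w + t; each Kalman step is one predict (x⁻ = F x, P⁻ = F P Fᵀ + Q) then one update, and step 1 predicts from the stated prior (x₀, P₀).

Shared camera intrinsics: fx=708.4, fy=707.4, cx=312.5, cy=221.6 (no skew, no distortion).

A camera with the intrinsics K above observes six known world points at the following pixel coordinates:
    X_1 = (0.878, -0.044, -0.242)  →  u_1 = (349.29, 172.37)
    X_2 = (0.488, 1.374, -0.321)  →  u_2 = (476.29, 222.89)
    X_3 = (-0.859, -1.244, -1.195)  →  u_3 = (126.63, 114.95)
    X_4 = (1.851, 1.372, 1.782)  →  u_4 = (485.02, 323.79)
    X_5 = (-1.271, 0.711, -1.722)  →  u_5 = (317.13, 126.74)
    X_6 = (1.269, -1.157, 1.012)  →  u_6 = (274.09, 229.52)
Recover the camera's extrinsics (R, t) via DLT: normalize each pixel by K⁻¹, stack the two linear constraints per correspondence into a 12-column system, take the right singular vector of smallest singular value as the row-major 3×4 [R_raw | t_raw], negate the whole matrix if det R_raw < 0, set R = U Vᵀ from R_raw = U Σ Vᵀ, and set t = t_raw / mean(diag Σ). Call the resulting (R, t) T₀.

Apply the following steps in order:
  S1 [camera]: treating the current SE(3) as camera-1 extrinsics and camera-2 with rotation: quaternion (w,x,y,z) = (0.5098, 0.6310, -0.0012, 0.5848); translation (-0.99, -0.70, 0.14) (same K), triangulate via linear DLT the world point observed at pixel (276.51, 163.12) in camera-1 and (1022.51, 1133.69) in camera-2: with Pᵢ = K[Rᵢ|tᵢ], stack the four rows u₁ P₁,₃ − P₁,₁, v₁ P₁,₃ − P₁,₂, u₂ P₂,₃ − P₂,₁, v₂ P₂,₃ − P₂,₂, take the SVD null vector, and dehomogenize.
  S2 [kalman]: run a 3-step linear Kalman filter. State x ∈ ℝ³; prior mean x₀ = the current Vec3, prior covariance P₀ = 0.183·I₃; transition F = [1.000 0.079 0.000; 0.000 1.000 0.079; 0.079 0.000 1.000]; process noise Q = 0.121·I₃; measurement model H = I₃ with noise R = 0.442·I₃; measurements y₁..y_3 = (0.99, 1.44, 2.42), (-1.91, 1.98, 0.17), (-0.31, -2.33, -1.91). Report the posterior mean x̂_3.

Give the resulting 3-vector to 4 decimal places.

source (pnp_recover): camera pose = R=[0.4852 0.8739 -0.0314; -0.4452 0.2777 0.8513; 0.7526 -0.3991 0.5237], t=(-0.0301, 0.1200, 6.4789)
after S1 (triangulate): (1.5869, -1.3217, 0.3080)
after S2 (kf_track): (-0.1777, -0.5415, -0.3160)

result = (-0.1777, -0.5415, -0.3160)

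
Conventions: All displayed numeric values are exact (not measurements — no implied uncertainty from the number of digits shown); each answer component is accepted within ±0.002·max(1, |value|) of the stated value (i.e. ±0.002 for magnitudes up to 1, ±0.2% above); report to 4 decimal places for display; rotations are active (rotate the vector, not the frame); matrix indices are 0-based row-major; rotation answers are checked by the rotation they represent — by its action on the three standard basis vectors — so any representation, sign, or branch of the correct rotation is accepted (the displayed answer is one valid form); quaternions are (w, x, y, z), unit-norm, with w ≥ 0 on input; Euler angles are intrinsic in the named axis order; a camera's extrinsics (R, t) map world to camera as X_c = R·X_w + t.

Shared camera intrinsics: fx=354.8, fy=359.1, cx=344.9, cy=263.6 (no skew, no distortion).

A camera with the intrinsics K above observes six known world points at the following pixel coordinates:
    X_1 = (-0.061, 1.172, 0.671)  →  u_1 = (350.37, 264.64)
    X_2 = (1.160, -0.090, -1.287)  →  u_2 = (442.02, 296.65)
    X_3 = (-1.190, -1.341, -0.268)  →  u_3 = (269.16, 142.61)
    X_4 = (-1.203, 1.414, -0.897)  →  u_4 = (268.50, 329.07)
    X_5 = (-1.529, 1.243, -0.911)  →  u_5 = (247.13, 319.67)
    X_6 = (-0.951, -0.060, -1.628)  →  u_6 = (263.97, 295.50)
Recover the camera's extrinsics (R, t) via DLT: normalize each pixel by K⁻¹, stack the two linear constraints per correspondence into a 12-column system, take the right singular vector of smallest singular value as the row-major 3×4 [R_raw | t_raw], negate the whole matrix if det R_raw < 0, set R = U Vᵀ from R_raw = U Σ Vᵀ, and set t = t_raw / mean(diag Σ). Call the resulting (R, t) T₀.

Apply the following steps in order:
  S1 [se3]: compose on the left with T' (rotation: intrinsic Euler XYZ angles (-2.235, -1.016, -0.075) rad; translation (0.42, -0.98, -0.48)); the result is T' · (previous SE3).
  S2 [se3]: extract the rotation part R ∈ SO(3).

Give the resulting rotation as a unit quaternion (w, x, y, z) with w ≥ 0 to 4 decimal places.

rotation (quat) = (0.6201, -0.6300, -0.0325, 0.4663)

source (pnp_recover): camera pose = R=[0.9913 -0.0693 0.1115; 0.1238 0.7772 -0.6170; -0.0439 0.6254 0.7790], t=(0.1700, -0.4700, 5.4298)
after S1 (compose_se3): R=[0.5629 -0.5374 -0.6280; 0.6194 -0.2288 0.7510; -0.5473 -0.8117 0.2040], t=(-4.1247, 1.6588, -1.9345)
after S2 (rot_of_se3): [0.5629 -0.5374 -0.6280; 0.6194 -0.2288 0.7510; -0.5473 -0.8117 0.2040]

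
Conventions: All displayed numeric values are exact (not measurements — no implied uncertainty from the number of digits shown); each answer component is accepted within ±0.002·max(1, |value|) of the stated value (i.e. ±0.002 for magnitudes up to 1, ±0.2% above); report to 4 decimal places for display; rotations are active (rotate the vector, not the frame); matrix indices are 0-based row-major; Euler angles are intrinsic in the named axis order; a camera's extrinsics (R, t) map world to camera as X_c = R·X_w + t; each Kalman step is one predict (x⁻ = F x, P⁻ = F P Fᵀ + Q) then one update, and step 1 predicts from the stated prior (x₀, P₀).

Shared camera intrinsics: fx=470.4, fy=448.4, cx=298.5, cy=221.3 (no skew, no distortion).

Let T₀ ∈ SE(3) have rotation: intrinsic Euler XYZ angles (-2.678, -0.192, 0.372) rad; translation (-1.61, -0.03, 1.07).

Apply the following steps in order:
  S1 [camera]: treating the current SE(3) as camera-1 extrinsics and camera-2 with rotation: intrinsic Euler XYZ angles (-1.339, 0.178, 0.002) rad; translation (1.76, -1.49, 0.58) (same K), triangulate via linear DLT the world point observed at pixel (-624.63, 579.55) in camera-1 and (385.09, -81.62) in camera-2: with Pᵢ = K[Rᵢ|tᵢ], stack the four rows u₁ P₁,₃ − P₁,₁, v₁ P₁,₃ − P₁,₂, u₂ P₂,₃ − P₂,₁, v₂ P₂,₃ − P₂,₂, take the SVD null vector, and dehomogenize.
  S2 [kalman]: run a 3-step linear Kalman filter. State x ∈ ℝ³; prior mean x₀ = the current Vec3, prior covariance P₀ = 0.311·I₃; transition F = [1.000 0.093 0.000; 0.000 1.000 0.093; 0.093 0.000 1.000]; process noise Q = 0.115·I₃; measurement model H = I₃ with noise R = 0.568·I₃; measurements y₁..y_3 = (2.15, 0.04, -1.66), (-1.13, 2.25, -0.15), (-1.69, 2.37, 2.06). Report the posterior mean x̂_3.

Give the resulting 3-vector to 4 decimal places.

after S1 (triangulate): (-1.5938, -0.7285, 0.4205)
after S2 (kf_track): (-0.7655, 1.2771, 0.5497)

result = (-0.7655, 1.2771, 0.5497)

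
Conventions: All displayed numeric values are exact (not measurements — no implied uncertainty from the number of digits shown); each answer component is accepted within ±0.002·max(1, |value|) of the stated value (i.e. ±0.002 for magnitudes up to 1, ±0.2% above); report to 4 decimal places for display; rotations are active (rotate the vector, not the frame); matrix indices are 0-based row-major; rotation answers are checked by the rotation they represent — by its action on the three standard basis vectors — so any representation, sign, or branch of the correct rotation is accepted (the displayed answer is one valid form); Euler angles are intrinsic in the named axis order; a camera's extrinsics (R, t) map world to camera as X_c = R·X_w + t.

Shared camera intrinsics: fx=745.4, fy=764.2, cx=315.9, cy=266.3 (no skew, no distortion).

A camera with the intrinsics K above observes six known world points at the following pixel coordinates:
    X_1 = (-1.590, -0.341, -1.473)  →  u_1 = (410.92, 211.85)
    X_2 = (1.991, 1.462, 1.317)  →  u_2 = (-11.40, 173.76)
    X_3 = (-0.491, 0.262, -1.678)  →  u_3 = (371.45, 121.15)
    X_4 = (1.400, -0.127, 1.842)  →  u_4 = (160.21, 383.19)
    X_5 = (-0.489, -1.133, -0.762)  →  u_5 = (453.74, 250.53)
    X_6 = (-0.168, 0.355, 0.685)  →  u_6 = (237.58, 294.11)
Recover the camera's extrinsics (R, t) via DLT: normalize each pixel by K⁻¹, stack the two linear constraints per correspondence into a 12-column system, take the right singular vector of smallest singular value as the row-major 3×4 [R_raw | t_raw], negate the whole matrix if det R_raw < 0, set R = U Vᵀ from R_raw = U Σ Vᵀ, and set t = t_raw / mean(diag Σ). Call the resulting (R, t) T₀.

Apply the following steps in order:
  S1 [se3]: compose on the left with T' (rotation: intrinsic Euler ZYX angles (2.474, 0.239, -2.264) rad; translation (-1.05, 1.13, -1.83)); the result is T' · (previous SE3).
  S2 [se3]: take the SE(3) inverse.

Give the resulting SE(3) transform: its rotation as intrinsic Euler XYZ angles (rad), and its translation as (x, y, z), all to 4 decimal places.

rotation (euler_xyz) = (-2.2555, 1.0969, -1.1841), translation = (7.3876, -0.0512, 2.4446)

source (pnp_recover): camera pose = R=[-0.0877 -0.8597 -0.5032; -0.4078 -0.4299 0.8055; -0.9088 0.2759 -0.3129], t=(-0.0800, -0.2200, 6.7702)
after S1 (compose_se3): R=[0.1721 0.3258 0.9296; 0.4227 -0.8769 0.2291; 0.8898 0.3535 -0.2886], t=(-3.5272, -3.7274, -5.8499)
after S2 (invert_se3): R=[0.1721 0.4227 0.8898; 0.3258 -0.8769 0.3535; 0.9296 0.2291 -0.2886], t=(7.3876, -0.0512, 2.4446)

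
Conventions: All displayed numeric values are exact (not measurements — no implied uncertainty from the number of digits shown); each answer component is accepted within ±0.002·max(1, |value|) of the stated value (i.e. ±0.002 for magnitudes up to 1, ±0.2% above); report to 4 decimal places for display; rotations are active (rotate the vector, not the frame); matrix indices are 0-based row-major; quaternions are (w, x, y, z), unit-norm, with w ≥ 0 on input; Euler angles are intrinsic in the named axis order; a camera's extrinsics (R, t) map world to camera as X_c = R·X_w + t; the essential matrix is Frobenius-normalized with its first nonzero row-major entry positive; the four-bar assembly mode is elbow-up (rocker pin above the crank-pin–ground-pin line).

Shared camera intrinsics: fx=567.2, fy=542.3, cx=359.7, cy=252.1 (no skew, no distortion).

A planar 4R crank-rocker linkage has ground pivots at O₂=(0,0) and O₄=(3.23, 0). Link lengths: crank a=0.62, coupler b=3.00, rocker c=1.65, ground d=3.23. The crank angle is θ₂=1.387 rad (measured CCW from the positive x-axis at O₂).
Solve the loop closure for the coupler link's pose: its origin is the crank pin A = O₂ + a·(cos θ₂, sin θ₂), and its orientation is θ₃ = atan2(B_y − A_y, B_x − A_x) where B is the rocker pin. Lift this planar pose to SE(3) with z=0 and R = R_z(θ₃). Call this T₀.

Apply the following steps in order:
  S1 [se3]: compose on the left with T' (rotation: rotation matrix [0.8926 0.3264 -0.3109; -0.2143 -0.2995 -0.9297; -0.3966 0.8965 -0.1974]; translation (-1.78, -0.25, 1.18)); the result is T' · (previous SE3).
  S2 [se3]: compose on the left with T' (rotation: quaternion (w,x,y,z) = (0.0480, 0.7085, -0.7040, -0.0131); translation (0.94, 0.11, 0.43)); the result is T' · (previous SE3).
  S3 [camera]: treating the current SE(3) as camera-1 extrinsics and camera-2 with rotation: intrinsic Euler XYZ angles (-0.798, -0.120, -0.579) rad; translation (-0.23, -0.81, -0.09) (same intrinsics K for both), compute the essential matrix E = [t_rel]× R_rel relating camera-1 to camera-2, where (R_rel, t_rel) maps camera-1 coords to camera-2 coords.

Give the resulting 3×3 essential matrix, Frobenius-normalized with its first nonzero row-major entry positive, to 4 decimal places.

matrix = [0.5398 -0.1089 0.4424; 0.0144 0.0280 0.0397; -0.1740 0.5857 0.3537]

source (fourbar_fk): coupler pose = R=[0.9411 -0.3381 0.0000; 0.3381 0.9411 0.0000; 0.0000 0.0000 1.0000], t=(0.1133, 0.6096, 0.0000)
after S1 (compose_se3): R=[0.9504 0.0054 -0.3109; -0.3029 -0.2094 -0.9297; -0.0702 0.9778 -0.1974], t=(-1.4799, -0.4569, 1.6815)
after S2 (compose_se3): R=[0.3159 0.1245 0.9406; -0.9445 -0.0530 0.3242; 0.0902 -0.9908 0.1008], t=(1.2377, 1.5066, -1.3553)
after S3 (essential): [0.5398 -0.1089 0.4424; 0.0144 0.0280 0.0397; -0.1740 0.5857 0.3537]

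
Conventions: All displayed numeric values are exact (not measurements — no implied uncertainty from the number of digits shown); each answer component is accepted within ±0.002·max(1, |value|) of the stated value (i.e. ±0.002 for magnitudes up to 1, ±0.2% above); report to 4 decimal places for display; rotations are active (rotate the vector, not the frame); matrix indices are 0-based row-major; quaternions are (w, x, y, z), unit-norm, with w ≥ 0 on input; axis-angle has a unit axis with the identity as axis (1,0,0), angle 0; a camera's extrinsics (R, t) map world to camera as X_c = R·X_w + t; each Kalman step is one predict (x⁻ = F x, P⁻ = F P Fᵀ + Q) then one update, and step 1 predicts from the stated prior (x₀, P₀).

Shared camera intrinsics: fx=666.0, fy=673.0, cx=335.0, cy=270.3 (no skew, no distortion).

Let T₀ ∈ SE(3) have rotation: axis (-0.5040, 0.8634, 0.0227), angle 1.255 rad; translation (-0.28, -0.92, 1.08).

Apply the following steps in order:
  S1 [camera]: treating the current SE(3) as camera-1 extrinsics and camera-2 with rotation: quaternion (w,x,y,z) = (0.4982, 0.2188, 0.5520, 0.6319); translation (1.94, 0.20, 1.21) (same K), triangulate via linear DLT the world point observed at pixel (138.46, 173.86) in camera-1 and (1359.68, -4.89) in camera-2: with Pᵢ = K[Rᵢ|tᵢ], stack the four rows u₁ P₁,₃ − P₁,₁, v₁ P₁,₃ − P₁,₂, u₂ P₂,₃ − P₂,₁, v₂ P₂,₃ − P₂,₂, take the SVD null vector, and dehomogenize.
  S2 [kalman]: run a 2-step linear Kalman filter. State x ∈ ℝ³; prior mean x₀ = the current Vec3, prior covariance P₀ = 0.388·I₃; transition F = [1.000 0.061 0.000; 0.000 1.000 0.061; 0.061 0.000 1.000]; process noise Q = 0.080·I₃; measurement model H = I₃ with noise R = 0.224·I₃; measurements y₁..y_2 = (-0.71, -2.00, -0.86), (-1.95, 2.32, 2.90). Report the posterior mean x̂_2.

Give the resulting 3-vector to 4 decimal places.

result = (-1.3946, 0.5480, 1.2294)

after S1 (triangulate): (-1.2558, 0.1064, 0.3460)
after S2 (kf_track): (-1.3946, 0.5480, 1.2294)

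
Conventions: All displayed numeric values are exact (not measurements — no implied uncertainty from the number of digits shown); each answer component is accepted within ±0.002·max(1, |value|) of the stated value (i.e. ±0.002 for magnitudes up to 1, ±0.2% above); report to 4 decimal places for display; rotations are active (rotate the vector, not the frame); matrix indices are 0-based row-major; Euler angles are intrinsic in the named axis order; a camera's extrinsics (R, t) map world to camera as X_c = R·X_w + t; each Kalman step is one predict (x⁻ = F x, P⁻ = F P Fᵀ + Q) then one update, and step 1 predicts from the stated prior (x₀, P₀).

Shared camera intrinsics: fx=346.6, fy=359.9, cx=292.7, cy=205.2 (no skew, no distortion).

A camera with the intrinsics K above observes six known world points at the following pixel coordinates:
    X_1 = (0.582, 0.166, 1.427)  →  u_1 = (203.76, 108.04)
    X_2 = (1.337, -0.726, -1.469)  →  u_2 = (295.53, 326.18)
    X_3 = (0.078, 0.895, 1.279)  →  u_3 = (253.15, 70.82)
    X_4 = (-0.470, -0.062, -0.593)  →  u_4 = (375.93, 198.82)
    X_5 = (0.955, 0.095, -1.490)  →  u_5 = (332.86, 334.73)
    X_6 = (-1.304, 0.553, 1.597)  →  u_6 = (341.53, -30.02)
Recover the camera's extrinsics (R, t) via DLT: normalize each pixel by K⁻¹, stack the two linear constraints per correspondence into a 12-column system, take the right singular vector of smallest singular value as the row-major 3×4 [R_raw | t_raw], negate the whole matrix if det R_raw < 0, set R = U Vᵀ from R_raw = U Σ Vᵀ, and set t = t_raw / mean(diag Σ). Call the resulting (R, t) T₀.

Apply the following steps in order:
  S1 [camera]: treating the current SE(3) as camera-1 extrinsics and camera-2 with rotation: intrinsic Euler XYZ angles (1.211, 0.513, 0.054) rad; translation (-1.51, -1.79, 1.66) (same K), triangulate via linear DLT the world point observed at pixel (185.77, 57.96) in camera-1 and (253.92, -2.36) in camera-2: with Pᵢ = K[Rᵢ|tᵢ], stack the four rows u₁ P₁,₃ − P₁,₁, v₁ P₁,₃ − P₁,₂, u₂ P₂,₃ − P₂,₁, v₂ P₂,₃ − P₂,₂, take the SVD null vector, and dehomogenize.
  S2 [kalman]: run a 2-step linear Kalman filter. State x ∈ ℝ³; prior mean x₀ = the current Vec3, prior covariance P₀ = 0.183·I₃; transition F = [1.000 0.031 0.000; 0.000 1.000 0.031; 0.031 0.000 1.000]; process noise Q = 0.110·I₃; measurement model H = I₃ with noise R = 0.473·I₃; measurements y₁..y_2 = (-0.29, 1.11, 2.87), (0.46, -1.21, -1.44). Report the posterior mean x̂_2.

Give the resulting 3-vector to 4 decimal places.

source (pnp_recover): camera pose = R=[-0.7845 0.1639 -0.5981; 0.6141 0.0715 -0.7860; -0.0861 -0.9839 -0.1567], t=(0.3300, -0.2500, 4.1500)
after S1 (triangulate): (0.5620, 1.7285, 1.4126)
after S2 (kf_track): (0.3342, 0.4980, 0.6618)

result = (0.3342, 0.4980, 0.6618)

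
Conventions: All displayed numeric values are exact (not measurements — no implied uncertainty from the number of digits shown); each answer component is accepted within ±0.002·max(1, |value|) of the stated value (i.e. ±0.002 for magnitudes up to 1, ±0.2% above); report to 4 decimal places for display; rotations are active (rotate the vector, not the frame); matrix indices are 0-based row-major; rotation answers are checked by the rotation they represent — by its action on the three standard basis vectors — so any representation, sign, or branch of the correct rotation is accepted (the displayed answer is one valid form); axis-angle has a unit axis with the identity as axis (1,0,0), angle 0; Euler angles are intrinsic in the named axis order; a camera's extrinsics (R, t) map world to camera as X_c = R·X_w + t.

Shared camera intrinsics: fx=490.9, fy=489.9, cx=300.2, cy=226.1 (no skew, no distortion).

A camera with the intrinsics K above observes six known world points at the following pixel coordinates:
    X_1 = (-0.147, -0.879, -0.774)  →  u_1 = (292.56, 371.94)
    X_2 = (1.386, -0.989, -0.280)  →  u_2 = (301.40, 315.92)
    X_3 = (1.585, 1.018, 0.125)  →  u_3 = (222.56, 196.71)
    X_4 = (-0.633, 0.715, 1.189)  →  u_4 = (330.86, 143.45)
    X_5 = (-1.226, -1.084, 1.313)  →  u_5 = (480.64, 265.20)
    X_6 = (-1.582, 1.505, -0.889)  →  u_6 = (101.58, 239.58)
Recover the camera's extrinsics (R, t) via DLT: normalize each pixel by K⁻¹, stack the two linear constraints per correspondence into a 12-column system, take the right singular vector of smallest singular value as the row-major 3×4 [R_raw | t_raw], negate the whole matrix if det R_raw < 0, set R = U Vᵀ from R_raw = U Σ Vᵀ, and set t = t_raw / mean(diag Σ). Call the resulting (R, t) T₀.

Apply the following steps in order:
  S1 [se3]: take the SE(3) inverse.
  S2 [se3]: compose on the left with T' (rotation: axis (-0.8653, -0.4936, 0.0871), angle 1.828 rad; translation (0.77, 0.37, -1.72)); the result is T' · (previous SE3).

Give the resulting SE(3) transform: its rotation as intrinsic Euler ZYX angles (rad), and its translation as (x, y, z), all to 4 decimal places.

source (pnp_recover): camera pose = R=[-0.2080 -0.6799 0.7032; -0.0488 -0.7108 -0.7017; 0.9769 -0.1803 0.1146], t=(-0.1700, 0.4700, 5.5998)
after S1 (invert_se3): R=[-0.2080 -0.0488 0.9769; -0.6799 -0.7108 -0.1803; 0.7032 -0.7017 0.1146], t=(-5.4830, 1.2279, -0.1927)
after S2 (compose_se3): R=[-0.8516 0.0470 0.5221; 0.3867 -0.6161 0.6862; 0.3539 0.7863 0.5065], t=(-2.3204, -3.1174, -4.8657)

rotation (euler_zyx) = (2.7153, -0.3617, 0.9985), translation = (-2.3204, -3.1174, -4.8657)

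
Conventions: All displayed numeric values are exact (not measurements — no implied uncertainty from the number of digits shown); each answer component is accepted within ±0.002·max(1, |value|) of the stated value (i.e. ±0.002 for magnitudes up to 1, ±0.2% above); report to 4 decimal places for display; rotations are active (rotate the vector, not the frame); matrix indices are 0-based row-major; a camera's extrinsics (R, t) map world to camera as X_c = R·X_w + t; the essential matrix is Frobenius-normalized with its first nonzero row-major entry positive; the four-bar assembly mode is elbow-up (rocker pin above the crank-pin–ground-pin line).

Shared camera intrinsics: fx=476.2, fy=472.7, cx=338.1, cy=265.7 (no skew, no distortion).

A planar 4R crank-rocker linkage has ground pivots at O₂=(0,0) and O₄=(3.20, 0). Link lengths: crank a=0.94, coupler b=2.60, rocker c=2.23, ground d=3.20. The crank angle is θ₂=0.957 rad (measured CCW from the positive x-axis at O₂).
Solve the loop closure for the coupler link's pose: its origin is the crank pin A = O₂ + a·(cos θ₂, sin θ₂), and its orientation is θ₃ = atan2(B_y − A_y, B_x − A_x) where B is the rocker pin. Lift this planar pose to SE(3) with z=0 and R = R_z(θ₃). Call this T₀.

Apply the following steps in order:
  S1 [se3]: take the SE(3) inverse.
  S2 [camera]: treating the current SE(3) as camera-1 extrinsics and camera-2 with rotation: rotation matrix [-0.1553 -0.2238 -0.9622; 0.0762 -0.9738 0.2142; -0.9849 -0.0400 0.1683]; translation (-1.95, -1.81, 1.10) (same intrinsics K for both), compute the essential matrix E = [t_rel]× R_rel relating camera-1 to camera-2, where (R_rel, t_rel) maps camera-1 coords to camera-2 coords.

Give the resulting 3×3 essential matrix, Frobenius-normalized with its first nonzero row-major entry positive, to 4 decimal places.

matrix = [0.4978 -0.1668 -0.1123; -0.4189 0.2188 -0.0301; 0.0814 0.3410 -0.6038]

source (fourbar_fk): coupler pose = R=[0.8400 -0.5425 0.0000; 0.5425 0.8400 0.0000; 0.0000 0.0000 1.0000], t=(0.5414, 0.7684, 0.0000)
after S1 (invert_se3): R=[0.8400 0.5425 0.0000; -0.5425 0.8400 0.0000; 0.0000 0.0000 1.0000], t=(-0.8717, -0.3518, 0.0000)
after S2 (essential): [0.4978 -0.1668 -0.1123; -0.4189 0.2188 -0.0301; 0.0814 0.3410 -0.6038]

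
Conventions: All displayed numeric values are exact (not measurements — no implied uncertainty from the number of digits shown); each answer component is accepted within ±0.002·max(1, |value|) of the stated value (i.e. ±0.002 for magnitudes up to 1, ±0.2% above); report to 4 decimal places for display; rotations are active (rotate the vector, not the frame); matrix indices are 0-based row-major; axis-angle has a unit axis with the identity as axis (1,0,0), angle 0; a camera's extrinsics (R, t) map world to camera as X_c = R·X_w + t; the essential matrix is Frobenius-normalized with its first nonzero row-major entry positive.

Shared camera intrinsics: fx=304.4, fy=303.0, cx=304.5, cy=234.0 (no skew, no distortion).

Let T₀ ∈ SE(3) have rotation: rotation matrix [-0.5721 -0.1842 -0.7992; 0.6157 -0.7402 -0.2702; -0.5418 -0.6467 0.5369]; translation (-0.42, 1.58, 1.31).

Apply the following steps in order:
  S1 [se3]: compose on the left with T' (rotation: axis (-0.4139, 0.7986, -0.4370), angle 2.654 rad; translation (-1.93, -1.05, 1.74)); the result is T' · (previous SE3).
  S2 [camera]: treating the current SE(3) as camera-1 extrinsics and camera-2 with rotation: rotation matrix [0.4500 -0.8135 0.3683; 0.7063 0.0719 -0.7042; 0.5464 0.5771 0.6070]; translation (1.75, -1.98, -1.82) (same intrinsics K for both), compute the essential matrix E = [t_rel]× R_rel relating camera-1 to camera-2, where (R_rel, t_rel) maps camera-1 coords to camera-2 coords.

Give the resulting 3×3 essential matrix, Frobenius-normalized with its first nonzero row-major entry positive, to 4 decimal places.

matrix = [0.2971 0.4238 0.2482; 0.1761 0.3767 0.0868; 0.2335 -0.3821 0.5382]

after S1 (compose_se3): R=[-0.3237 -0.0496 0.9449; 0.9200 0.2169 0.3265; -0.2212 0.9749 -0.0245], t=(-1.4183, -0.8077, -0.2770)
after S2 (essential): [0.2971 0.4238 0.2482; 0.1761 0.3767 0.0868; 0.2335 -0.3821 0.5382]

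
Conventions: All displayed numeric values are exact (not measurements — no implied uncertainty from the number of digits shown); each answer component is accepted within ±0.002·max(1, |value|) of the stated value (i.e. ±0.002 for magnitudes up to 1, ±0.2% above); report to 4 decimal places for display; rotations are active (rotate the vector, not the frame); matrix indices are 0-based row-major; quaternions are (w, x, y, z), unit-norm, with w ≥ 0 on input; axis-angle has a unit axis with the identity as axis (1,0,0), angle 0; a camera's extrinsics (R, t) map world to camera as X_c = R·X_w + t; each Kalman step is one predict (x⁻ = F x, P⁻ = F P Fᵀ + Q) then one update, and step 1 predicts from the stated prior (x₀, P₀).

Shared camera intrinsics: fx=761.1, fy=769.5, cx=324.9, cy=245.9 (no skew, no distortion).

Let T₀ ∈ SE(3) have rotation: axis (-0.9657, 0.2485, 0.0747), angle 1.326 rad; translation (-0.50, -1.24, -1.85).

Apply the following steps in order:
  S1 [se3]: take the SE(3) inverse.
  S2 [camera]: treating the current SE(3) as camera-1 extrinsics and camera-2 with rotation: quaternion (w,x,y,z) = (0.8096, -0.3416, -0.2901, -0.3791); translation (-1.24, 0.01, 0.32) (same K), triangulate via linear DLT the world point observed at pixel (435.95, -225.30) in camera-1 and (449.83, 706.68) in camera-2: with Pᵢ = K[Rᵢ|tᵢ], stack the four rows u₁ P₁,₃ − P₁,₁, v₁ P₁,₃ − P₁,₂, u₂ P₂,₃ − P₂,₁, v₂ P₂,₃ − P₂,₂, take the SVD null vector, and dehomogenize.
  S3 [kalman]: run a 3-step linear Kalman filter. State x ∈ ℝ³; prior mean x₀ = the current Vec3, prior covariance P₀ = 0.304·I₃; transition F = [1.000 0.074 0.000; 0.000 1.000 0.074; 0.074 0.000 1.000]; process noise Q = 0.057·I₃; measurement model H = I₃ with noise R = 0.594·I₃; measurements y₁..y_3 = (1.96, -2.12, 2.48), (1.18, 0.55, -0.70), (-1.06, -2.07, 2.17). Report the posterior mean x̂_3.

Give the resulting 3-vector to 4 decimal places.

result = (0.6002, -0.4519, 1.1420)

after S1 (invert_se3): R=[0.9490 -0.1093 -0.2958; -0.2543 0.2892 -0.9229; 0.1864 0.9510 0.2466], t=(-0.2082, -1.4759, 1.7288)
after S2 (triangulate): (1.0477, 1.2008, 0.6251)
after S3 (kf_track): (0.6002, -0.4519, 1.1420)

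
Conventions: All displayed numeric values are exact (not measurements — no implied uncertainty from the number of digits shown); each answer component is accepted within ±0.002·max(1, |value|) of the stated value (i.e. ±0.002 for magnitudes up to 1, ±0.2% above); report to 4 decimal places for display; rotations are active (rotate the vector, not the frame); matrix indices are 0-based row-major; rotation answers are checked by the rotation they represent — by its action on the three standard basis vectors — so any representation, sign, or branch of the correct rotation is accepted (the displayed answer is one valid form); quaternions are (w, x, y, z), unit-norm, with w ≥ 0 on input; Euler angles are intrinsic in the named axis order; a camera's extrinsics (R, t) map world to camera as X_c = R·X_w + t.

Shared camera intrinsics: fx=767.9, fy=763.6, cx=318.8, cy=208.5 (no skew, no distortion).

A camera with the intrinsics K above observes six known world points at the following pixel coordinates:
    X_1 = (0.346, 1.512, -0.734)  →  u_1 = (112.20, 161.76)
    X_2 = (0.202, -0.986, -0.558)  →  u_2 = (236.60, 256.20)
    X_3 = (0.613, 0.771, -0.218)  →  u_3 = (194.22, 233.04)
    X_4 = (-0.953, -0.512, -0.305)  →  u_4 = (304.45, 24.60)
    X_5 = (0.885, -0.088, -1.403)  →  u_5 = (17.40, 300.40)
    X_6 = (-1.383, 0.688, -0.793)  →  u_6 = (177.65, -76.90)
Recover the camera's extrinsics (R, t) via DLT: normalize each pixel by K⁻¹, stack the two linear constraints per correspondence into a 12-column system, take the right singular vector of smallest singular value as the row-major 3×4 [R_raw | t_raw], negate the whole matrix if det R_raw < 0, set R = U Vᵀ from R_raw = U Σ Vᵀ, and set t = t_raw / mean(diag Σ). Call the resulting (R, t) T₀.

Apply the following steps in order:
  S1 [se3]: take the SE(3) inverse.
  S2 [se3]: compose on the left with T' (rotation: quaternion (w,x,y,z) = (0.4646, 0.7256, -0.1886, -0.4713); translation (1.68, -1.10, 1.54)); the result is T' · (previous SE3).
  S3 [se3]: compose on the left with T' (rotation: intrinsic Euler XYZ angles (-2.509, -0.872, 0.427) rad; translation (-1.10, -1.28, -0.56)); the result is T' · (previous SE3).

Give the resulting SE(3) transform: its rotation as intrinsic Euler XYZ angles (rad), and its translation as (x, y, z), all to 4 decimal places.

source (pnp_recover): camera pose = R=[-0.2456 -0.3937 0.8858; 0.9498 -0.2806 0.1386; 0.1940 0.8754 0.4428], t=(-0.2401, -0.1600, 4.7701)
after S1 (invert_se3): R=[-0.2456 0.9498 0.1940; -0.3937 -0.2806 0.8754; 0.8858 0.1386 0.4428], t=(-0.8323, -4.3151, -1.8773)
after S2 (compose_se3): R=[-0.9448 0.2951 -0.1427; -0.0693 -0.6052 -0.7931; -0.3204 -0.7394 0.5922], t=(2.1809, 2.5696, -1.4800)
after S3 (compose_se3): R=[-0.2894 0.9001 -0.3256; -0.1317 0.2995 0.9450; 0.9481 0.3164 0.0319], t=(0.6255, -4.0407, -2.2776)

rotation (euler_xyz) = (-1.5371, -0.3317, -1.8819), translation = (0.6255, -4.0407, -2.2776)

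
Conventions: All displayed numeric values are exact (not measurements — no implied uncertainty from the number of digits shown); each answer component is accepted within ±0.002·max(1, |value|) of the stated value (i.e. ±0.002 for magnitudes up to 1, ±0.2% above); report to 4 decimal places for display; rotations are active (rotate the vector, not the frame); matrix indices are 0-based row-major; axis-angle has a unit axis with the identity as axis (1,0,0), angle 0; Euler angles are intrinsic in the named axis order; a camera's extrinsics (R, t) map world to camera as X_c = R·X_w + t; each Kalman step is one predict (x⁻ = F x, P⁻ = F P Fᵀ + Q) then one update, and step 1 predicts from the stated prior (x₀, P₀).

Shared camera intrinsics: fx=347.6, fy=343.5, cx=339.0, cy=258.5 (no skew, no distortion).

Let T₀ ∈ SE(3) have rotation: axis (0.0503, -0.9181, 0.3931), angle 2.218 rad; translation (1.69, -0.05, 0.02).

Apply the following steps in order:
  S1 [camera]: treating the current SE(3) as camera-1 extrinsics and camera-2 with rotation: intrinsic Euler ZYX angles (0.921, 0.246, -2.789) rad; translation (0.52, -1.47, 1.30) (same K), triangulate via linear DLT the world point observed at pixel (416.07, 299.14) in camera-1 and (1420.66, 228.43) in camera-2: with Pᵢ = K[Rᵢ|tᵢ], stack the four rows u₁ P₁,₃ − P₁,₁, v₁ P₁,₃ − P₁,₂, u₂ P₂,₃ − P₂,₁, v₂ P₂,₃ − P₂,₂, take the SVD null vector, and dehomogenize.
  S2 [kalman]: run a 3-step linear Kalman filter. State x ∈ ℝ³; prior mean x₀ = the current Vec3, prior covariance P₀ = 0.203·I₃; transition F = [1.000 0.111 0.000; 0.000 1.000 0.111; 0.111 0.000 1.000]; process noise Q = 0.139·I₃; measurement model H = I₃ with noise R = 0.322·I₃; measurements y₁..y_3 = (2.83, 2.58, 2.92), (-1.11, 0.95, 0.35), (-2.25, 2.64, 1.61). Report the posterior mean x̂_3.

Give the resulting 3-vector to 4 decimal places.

after S1 (triangulate): (1.8517, 0.0187, 0.4146)
after S2 (kf_track): (-0.5949, 1.9001, 1.3941)

result = (-0.5949, 1.9001, 1.3941)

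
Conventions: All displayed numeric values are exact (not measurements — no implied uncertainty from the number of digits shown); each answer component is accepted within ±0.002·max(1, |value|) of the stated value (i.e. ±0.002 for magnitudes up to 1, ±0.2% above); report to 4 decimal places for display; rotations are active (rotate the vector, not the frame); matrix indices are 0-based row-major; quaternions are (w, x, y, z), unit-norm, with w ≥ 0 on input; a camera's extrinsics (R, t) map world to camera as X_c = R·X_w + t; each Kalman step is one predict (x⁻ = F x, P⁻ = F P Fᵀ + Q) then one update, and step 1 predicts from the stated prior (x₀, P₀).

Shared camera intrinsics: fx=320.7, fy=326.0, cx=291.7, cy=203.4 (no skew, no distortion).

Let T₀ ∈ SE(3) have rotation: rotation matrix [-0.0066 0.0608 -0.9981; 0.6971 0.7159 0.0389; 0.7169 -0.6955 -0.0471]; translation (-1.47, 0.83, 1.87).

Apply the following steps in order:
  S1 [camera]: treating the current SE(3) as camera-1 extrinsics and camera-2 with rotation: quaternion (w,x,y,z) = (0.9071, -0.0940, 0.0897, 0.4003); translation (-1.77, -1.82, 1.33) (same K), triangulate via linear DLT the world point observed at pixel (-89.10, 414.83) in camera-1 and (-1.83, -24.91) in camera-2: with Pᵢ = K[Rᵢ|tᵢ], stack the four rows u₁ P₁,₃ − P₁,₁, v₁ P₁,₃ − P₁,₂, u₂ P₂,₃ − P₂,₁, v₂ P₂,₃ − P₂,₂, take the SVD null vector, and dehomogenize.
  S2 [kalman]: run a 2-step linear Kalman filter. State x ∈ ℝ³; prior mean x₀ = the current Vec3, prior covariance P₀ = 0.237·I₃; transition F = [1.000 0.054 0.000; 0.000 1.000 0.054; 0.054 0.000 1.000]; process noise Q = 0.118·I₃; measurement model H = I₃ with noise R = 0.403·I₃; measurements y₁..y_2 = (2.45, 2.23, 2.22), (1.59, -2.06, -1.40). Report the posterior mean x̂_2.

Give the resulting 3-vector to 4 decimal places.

after S1 (triangulate): (0.1975, 0.2476, 0.6905)
after S2 (kf_track): (1.3890, -0.1784, 0.2223)

result = (1.3890, -0.1784, 0.2223)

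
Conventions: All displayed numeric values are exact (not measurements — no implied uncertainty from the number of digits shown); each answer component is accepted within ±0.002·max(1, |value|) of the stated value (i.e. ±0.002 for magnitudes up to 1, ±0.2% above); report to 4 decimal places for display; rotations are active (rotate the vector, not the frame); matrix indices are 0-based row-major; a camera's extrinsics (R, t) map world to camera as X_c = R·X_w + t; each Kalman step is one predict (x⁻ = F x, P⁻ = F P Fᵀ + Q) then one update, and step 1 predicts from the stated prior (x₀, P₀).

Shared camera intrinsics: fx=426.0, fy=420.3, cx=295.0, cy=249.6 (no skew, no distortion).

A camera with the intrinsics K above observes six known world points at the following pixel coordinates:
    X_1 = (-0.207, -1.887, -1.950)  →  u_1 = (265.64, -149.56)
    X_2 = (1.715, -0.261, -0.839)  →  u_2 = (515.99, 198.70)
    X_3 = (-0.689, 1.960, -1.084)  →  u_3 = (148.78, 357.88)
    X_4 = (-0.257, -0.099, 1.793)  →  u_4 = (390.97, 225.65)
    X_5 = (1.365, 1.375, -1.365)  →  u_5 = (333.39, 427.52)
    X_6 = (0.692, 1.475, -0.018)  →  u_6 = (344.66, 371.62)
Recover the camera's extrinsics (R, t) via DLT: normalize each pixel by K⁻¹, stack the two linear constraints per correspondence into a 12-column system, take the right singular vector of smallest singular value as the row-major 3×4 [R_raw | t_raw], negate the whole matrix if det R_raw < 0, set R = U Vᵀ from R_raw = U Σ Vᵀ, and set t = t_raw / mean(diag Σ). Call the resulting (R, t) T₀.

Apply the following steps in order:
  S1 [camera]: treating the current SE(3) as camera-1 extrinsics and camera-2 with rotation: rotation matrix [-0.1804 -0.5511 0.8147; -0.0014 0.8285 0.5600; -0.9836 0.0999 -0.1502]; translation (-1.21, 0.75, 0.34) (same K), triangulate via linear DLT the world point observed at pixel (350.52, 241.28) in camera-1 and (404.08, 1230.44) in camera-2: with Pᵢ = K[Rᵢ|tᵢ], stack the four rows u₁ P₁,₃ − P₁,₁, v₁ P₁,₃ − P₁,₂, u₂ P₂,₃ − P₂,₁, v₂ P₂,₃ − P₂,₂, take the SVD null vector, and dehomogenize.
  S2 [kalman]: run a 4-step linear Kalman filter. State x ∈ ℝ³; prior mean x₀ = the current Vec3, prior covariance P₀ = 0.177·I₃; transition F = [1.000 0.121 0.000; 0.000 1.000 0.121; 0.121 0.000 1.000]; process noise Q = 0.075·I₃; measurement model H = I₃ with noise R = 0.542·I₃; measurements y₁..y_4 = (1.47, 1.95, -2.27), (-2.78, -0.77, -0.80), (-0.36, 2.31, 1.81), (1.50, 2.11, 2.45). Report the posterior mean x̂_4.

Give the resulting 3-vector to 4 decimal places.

source (pnp_recover): camera pose = R=[0.7459 -0.3371 0.5744; 0.3018 0.9399 0.1597; -0.5937 0.0542 0.8028], t=(0.4500, -0.4500, 4.2800)
after S1 (triangulate): (-0.7636, 0.2912, 1.7810)
after S2 (kf_track): (0.2399, 1.5391, 1.1870)

result = (0.2399, 1.5391, 1.1870)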